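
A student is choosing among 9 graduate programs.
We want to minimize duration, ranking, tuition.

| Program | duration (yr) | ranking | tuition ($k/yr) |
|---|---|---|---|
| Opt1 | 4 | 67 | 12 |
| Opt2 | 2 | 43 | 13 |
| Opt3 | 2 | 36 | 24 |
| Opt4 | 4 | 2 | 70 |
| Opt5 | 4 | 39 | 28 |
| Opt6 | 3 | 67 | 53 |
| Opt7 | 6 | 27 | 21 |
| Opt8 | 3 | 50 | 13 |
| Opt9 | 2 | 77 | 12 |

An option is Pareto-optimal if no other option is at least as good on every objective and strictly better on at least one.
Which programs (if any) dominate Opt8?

Opt2

Opt2: duration 2≤3, ranking 43≤50, tuition 13≤13 — dominates Opt8.
Others (Opt1, Opt3, Opt4, Opt5, Opt6, Opt7, Opt9) are each worse than Opt8 on at least one objective.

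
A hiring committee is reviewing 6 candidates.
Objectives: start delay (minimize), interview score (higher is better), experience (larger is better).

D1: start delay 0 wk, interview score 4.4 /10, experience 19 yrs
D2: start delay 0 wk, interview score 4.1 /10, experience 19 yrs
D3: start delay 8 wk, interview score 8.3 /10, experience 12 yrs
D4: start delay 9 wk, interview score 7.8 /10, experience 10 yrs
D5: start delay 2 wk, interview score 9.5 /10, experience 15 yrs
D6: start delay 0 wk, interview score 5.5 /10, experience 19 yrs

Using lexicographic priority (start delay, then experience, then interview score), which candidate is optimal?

D6

First minimize start delay: best is 0, kept {D1, D2, D6}.
Then maximize experience: best is 19, kept {D1, D2, D6}.
Then maximize interview score: best is 5.5, kept {D6}.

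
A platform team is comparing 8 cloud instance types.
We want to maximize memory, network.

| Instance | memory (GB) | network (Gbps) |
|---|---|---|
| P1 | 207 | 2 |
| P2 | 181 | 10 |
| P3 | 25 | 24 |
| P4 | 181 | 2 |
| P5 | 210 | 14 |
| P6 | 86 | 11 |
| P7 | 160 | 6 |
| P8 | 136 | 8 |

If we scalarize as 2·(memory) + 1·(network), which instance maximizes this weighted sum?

P1: 2·207 + 1·2 = 416
P2: 2·181 + 1·10 = 372
P3: 2·25 + 1·24 = 74
P4: 2·181 + 1·2 = 364
P5: 2·210 + 1·14 = 434
P6: 2·86 + 1·11 = 183
P7: 2·160 + 1·6 = 326
P8: 2·136 + 1·8 = 280
Highest: P5 at 434.

P5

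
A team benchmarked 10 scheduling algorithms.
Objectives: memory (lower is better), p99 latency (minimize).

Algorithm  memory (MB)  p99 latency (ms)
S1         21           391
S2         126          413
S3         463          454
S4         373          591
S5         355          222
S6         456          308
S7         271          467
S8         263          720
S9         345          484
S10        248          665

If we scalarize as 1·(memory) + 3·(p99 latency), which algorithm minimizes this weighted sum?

S5

S1: 1·21 + 3·391 = 1194
S2: 1·126 + 3·413 = 1365
S3: 1·463 + 3·454 = 1825
S4: 1·373 + 3·591 = 2146
S5: 1·355 + 3·222 = 1021
S6: 1·456 + 3·308 = 1380
S7: 1·271 + 3·467 = 1672
S8: 1·263 + 3·720 = 2423
S9: 1·345 + 3·484 = 1797
S10: 1·248 + 3·665 = 2243
Lowest: S5 at 1021.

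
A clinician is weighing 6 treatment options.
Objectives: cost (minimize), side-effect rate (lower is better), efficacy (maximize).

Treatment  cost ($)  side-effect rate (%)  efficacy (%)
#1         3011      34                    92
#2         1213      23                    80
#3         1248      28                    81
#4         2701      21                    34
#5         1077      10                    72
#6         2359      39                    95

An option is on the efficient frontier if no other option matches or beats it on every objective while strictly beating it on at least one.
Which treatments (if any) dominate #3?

#1: worse on cost (3011 vs 1248).
#2: worse on efficacy (80 vs 81).
#4: worse on cost (2701 vs 1248).
#5: worse on efficacy (72 vs 81).
#6: worse on cost (2359 vs 1248).
No option dominates #3.

none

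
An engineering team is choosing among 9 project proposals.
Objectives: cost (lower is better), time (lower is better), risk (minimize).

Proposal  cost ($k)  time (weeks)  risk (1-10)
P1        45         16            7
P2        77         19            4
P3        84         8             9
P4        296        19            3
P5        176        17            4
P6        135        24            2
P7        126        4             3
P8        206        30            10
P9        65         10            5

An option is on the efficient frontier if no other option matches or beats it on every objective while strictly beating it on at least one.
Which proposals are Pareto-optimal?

P1: not dominated (best cost).
P2: not dominated.
P3: not dominated.
P4: dominated by P7 (cost 126≤296, time 4≤19, risk 3≤3).
P5: dominated by P7 (cost 126≤176, time 4≤17, risk 3≤4).
P6: not dominated (best risk).
P7: not dominated (best time).
P8: dominated by P1 (cost 45≤206, time 16≤30, risk 7≤10).
P9: not dominated.

P1, P2, P3, P6, P7, P9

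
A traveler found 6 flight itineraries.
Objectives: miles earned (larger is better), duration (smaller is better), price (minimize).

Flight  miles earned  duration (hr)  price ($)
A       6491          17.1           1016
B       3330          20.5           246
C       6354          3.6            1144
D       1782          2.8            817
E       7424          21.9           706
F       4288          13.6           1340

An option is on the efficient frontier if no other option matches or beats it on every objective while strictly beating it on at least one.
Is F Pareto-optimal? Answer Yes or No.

C vs F: miles earned 6354≥4288, duration 3.6≤13.6, price 1144≤1340 — C is at least as good on every objective and strictly better on at least one, so C dominates F.

No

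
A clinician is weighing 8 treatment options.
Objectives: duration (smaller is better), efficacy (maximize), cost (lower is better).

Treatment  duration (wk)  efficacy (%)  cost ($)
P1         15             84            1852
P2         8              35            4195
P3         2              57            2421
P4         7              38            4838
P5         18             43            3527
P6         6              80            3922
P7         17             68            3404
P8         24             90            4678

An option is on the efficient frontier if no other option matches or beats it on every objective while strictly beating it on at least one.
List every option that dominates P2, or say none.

P3, P6

P3: duration 2≤8, efficacy 57≥35, cost 2421≤4195 — dominates P2.
P6: duration 6≤8, efficacy 80≥35, cost 3922≤4195 — dominates P2.
Others (P1, P4, P5, P7, P8) are each worse than P2 on at least one objective.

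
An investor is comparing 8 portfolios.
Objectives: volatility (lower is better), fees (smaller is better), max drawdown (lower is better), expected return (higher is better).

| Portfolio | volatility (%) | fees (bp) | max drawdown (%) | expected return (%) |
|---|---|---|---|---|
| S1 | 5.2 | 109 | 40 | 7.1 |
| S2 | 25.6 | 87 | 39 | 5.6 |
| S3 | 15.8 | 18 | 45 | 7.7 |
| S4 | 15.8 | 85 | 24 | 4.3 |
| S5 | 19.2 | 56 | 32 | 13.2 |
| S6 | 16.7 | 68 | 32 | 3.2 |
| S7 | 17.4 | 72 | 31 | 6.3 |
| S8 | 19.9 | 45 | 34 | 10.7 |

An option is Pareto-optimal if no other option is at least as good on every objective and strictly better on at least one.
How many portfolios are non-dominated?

S1: not dominated (best volatility).
S2: dominated by S5 (volatility 19.2≤25.6, fees 56≤87, max drawdown 32≤39, expected return 13.2≥5.6).
S3: not dominated (best fees).
S4: not dominated (best max drawdown).
S5: not dominated (best expected return).
S6: not dominated.
S7: not dominated.
S8: not dominated.
Pareto-optimal: S1, S3, S4, S5, S6, S7, S8 → 7.

7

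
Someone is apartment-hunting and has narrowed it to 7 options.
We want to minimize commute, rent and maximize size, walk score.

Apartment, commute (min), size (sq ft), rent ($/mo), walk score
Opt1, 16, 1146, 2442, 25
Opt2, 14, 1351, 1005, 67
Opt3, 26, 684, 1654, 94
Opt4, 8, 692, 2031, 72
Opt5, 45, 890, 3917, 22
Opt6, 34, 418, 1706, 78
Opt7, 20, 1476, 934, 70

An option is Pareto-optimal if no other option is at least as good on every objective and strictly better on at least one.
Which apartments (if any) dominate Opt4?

none

Opt1: worse on commute (16 vs 8).
Opt2: worse on commute (14 vs 8).
Opt3: worse on commute (26 vs 8).
Opt5: worse on commute (45 vs 8).
Opt6: worse on commute (34 vs 8).
Opt7: worse on commute (20 vs 8).
No option dominates Opt4.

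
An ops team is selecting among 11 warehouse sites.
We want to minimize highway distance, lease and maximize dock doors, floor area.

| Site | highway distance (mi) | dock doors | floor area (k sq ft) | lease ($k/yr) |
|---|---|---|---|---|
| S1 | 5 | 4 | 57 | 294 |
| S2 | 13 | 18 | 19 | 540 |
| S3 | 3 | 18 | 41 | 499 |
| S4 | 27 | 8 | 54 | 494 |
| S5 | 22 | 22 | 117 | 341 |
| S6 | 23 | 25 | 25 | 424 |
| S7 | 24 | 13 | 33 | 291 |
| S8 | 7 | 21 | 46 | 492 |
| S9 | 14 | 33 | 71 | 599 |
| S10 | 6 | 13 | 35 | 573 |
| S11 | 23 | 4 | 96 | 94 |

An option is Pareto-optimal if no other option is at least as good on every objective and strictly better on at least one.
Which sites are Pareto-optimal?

S1, S3, S5, S6, S7, S8, S9, S11

S1: not dominated.
S2: dominated by S3 (highway distance 3≤13, dock doors 18≥18, floor area 41≥19, lease 499≤540).
S3: not dominated (best highway distance).
S4: dominated by S5 (highway distance 22≤27, dock doors 22≥8, floor area 117≥54, lease 341≤494).
S5: not dominated (best floor area).
S6: not dominated.
S7: not dominated.
S8: not dominated.
S9: not dominated (best dock doors).
S10: dominated by S3 (highway distance 3≤6, dock doors 18≥13, floor area 41≥35, lease 499≤573).
S11: not dominated (best lease).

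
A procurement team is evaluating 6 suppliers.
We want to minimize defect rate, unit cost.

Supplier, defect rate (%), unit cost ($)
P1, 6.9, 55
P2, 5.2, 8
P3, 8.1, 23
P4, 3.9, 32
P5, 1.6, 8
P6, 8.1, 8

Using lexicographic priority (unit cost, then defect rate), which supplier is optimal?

First minimize unit cost: best is 8, kept {P2, P5, P6}.
Then minimize defect rate: best is 1.6, kept {P5}.

P5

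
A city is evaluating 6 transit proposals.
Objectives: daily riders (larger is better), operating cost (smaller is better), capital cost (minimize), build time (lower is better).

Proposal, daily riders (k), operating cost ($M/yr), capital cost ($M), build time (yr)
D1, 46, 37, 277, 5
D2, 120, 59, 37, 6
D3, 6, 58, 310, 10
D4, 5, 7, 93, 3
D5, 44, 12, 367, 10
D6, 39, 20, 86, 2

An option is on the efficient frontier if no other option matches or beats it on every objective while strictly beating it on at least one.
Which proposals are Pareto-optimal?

D1, D2, D4, D5, D6

D1: not dominated.
D2: not dominated (best daily riders).
D3: dominated by D1 (daily riders 46≥6, operating cost 37≤58, capital cost 277≤310, build time 5≤10).
D4: not dominated (best operating cost).
D5: not dominated.
D6: not dominated (best build time).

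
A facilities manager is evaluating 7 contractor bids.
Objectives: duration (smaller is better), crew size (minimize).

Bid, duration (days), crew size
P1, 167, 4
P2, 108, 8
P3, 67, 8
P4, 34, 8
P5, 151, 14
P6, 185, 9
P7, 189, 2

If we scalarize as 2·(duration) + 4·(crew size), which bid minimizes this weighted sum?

P1: 2·167 + 4·4 = 350
P2: 2·108 + 4·8 = 248
P3: 2·67 + 4·8 = 166
P4: 2·34 + 4·8 = 100
P5: 2·151 + 4·14 = 358
P6: 2·185 + 4·9 = 406
P7: 2·189 + 4·2 = 386
Lowest: P4 at 100.

P4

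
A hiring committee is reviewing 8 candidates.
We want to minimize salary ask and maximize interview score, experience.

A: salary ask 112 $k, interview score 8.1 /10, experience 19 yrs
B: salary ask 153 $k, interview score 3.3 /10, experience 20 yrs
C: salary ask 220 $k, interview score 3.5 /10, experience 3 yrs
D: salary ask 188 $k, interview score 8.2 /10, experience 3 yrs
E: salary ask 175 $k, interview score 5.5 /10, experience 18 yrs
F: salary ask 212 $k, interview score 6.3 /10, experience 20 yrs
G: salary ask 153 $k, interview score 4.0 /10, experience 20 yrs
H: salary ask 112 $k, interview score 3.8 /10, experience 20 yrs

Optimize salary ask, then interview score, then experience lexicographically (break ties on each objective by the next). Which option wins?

First minimize salary ask: best is 112, kept {A, H}.
Then maximize interview score: best is 8.1, kept {A}.

A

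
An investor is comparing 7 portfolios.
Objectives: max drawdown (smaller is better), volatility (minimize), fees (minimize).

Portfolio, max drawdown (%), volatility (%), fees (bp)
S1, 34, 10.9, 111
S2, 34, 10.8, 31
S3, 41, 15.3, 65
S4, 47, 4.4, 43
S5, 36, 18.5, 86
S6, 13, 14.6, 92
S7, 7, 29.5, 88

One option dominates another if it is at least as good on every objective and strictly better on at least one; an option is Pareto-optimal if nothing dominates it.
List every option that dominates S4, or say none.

none

S1: worse on volatility (10.9 vs 4.4).
S2: worse on volatility (10.8 vs 4.4).
S3: worse on volatility (15.3 vs 4.4).
S5: worse on volatility (18.5 vs 4.4).
S6: worse on volatility (14.6 vs 4.4).
S7: worse on volatility (29.5 vs 4.4).
No option dominates S4.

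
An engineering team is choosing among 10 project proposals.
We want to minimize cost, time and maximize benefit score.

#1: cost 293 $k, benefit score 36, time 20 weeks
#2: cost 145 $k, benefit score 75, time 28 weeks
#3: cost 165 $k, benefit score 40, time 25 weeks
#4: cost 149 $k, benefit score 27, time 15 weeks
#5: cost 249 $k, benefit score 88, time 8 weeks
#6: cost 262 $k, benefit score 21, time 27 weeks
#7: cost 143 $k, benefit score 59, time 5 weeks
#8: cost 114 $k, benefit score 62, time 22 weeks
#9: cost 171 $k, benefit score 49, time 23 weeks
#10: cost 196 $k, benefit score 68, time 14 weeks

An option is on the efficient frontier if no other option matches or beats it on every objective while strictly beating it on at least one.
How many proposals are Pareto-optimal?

#1: dominated by #5 (cost 249≤293, benefit score 88≥36, time 8≤20).
#2: not dominated.
#3: dominated by #7 (cost 143≤165, benefit score 59≥40, time 5≤25).
#4: dominated by #7 (cost 143≤149, benefit score 59≥27, time 5≤15).
#5: not dominated (best benefit score).
#6: dominated by #3 (cost 165≤262, benefit score 40≥21, time 25≤27).
#7: not dominated (best time).
#8: not dominated (best cost).
#9: dominated by #7 (cost 143≤171, benefit score 59≥49, time 5≤23).
#10: not dominated.
Pareto-optimal: #2, #5, #7, #8, #10 → 5.

5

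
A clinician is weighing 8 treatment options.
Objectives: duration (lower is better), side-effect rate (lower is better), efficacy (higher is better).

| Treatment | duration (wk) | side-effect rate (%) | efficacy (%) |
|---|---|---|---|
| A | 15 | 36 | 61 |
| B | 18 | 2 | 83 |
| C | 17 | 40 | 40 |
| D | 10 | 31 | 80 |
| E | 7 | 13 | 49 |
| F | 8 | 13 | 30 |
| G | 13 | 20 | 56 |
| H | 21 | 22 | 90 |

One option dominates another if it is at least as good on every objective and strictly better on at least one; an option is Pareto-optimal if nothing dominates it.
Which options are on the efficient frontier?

B, D, E, G, H

A: dominated by D (duration 10≤15, side-effect rate 31≤36, efficacy 80≥61).
B: not dominated (best side-effect rate).
C: dominated by A (duration 15≤17, side-effect rate 36≤40, efficacy 61≥40).
D: not dominated.
E: not dominated (best duration).
F: dominated by E (duration 7≤8, side-effect rate 13≤13, efficacy 49≥30).
G: not dominated.
H: not dominated (best efficacy).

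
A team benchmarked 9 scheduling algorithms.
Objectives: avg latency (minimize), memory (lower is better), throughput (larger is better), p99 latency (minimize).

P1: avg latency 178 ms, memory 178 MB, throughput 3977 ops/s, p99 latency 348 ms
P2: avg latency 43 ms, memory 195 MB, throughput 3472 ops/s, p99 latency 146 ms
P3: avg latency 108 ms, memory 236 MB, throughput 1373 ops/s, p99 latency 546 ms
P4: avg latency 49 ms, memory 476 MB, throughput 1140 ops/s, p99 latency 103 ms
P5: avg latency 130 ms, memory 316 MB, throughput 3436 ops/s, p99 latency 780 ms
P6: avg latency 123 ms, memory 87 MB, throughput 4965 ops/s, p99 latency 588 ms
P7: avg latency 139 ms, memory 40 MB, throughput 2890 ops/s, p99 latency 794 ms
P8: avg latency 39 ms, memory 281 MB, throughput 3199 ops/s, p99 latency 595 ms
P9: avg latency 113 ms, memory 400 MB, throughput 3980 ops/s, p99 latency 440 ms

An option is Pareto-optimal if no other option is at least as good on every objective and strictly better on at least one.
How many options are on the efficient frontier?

P1: not dominated.
P2: not dominated.
P3: dominated by P2 (avg latency 43≤108, memory 195≤236, throughput 3472≥1373, p99 latency 146≤546).
P4: not dominated (best p99 latency).
P5: dominated by P2 (avg latency 43≤130, memory 195≤316, throughput 3472≥3436, p99 latency 146≤780).
P6: not dominated (best throughput).
P7: not dominated (best memory).
P8: not dominated (best avg latency).
P9: not dominated.
Pareto-optimal: P1, P2, P4, P6, P7, P8, P9 → 7.

7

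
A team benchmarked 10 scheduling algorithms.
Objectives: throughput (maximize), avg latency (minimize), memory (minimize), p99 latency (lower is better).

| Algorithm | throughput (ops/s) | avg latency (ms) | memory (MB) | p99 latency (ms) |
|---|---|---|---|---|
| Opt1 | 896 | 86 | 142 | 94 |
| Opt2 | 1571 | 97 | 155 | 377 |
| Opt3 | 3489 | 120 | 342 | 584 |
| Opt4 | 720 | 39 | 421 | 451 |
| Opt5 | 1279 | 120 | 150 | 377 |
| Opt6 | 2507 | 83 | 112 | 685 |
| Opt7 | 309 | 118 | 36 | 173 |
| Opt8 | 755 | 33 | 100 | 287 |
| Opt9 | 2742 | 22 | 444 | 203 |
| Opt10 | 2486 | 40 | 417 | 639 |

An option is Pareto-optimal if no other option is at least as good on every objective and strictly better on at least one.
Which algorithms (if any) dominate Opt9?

Opt1: worse on throughput (896 vs 2742).
Opt2: worse on throughput (1571 vs 2742).
Opt3: worse on avg latency (120 vs 22).
Opt4: worse on throughput (720 vs 2742).
Opt5: worse on throughput (1279 vs 2742).
Opt6: worse on throughput (2507 vs 2742).
Opt7: worse on throughput (309 vs 2742).
Opt8: worse on throughput (755 vs 2742).
Opt10: worse on throughput (2486 vs 2742).
No option dominates Opt9.

none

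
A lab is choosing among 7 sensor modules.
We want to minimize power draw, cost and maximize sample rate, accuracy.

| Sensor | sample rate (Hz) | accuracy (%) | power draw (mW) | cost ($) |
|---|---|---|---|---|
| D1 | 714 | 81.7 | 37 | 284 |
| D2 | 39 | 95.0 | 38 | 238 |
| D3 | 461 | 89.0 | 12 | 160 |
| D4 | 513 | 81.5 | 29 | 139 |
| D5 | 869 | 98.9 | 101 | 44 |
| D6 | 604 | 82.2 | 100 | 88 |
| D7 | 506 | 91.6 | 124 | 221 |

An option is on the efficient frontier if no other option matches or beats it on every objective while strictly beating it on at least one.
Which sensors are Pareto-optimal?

D1: not dominated.
D2: not dominated.
D3: not dominated (best power draw).
D4: not dominated.
D5: not dominated (best sample rate).
D6: not dominated.
D7: dominated by D5 (sample rate 869≥506, accuracy 98.9≥91.6, power draw 101≤124, cost 44≤221).

D1, D2, D3, D4, D5, D6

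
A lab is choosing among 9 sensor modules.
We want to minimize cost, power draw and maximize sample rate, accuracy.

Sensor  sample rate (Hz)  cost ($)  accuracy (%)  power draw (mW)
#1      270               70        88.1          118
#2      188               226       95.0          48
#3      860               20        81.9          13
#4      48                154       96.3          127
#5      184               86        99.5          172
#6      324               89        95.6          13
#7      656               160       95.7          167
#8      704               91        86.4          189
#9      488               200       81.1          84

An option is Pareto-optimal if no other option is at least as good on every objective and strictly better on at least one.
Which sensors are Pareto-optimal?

#1, #3, #4, #5, #6, #7, #8

#1: not dominated.
#2: dominated by #6 (sample rate 324≥188, cost 89≤226, accuracy 95.6≥95.0, power draw 13≤48).
#3: not dominated (best sample rate).
#4: not dominated.
#5: not dominated (best accuracy).
#6: not dominated.
#7: not dominated.
#8: not dominated.
#9: dominated by #3 (sample rate 860≥488, cost 20≤200, accuracy 81.9≥81.1, power draw 13≤84).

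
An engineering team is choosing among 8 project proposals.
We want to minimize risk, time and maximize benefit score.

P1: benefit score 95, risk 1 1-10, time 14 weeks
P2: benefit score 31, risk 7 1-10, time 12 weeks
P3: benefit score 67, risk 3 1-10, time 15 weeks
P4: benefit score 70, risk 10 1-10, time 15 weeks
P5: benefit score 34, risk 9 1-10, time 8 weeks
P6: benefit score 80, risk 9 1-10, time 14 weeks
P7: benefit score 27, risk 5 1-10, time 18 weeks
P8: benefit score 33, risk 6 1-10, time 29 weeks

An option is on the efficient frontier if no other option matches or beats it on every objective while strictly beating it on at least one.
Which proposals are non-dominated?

P1: not dominated (best benefit score).
P2: not dominated.
P3: dominated by P1 (benefit score 95≥67, risk 1≤3, time 14≤15).
P4: dominated by P1 (benefit score 95≥70, risk 1≤10, time 14≤15).
P5: not dominated (best time).
P6: dominated by P1 (benefit score 95≥80, risk 1≤9, time 14≤14).
P7: dominated by P1 (benefit score 95≥27, risk 1≤5, time 14≤18).
P8: dominated by P1 (benefit score 95≥33, risk 1≤6, time 14≤29).

P1, P2, P5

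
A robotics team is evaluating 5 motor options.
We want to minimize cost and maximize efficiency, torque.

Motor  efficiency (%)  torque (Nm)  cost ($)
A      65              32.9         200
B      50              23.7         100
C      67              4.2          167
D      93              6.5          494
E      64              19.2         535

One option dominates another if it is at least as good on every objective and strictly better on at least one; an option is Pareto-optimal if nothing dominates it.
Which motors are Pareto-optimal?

A: not dominated (best torque).
B: not dominated (best cost).
C: not dominated.
D: not dominated (best efficiency).
E: dominated by A (efficiency 65≥64, torque 32.9≥19.2, cost 200≤535).

A, B, C, D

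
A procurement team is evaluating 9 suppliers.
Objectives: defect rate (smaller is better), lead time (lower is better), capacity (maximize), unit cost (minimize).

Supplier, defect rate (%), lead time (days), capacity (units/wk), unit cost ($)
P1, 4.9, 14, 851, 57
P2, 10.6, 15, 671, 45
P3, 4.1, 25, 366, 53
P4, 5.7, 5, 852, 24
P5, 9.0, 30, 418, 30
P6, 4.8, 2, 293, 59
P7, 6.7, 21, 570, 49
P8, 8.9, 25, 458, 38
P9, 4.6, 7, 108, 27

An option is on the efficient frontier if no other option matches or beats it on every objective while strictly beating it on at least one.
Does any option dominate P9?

No

P1: worse on defect rate (4.9 vs 4.6).
P2: worse on defect rate (10.6 vs 4.6).
P3: worse on lead time (25 vs 7).
P4: worse on defect rate (5.7 vs 4.6).
P5: worse on defect rate (9.0 vs 4.6).
P6: worse on defect rate (4.8 vs 4.6).
P7: worse on defect rate (6.7 vs 4.6).
P8: worse on defect rate (8.9 vs 4.6).
No option is at least as good as P9 on every objective and strictly better on one.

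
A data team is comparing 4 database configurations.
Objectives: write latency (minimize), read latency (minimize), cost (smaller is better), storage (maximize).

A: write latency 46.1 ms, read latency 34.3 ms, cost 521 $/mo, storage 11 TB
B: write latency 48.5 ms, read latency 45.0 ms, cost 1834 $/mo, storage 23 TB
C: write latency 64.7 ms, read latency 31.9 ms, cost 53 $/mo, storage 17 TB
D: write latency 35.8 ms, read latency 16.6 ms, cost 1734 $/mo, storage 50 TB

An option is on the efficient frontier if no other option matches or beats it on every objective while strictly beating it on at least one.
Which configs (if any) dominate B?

D

D: write latency 35.8≤48.5, read latency 16.6≤45.0, cost 1734≤1834, storage 50≥23 — dominates B.
Others (A, C) are each worse than B on at least one objective.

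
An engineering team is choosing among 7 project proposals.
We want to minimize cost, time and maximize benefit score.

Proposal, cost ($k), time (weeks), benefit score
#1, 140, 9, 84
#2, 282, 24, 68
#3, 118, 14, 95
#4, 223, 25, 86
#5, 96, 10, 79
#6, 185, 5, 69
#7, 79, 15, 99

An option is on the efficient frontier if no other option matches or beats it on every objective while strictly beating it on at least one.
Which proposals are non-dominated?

#1, #3, #5, #6, #7

#1: not dominated.
#2: dominated by #1 (cost 140≤282, time 9≤24, benefit score 84≥68).
#3: not dominated.
#4: dominated by #3 (cost 118≤223, time 14≤25, benefit score 95≥86).
#5: not dominated.
#6: not dominated (best time).
#7: not dominated (best cost).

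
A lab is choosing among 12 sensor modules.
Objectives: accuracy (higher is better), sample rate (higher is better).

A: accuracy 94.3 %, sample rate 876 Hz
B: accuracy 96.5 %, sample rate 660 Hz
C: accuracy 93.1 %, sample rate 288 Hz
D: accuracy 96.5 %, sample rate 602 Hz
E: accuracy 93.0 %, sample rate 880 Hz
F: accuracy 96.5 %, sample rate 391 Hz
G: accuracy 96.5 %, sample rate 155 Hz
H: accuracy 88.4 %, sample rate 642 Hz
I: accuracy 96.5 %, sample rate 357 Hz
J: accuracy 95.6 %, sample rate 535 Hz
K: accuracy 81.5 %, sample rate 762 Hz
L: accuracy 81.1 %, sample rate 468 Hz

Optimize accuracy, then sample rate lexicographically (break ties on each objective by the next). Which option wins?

B

First maximize accuracy: best is 96.5, kept {B, D, F, G, I}.
Then maximize sample rate: best is 660, kept {B}.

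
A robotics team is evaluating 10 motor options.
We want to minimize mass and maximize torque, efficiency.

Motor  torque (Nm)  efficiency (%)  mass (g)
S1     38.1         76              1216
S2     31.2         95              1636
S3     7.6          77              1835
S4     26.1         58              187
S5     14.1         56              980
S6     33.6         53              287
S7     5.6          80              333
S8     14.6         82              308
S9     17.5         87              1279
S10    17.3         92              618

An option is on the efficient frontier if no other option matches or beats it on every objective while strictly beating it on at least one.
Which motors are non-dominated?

S1: not dominated (best torque).
S2: not dominated (best efficiency).
S3: dominated by S2 (torque 31.2≥7.6, efficiency 95≥77, mass 1636≤1835).
S4: not dominated (best mass).
S5: dominated by S4 (torque 26.1≥14.1, efficiency 58≥56, mass 187≤980).
S6: not dominated.
S7: dominated by S8 (torque 14.6≥5.6, efficiency 82≥80, mass 308≤333).
S8: not dominated.
S9: not dominated.
S10: not dominated.

S1, S2, S4, S6, S8, S9, S10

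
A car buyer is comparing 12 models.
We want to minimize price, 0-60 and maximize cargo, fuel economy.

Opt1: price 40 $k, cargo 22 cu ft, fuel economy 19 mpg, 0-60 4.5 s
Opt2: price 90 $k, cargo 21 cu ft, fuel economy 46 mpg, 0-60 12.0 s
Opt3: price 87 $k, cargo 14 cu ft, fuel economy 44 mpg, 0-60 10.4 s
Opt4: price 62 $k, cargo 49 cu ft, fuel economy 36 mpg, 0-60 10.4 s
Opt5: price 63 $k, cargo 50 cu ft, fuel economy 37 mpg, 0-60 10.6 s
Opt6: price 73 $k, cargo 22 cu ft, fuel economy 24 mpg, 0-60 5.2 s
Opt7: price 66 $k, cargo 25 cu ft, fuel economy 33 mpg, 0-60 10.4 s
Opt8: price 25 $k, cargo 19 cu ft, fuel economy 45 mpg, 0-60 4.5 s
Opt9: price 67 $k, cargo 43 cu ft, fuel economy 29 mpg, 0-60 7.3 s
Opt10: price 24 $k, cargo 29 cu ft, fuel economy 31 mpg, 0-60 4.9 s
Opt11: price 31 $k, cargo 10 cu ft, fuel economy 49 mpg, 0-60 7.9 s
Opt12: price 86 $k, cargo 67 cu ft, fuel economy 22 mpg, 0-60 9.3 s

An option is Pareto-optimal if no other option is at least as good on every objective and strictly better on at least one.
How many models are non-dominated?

9

Opt1: not dominated.
Opt2: not dominated.
Opt3: dominated by Opt8 (price 25≤87, cargo 19≥14, fuel economy 45≥44, 0-60 4.5≤10.4).
Opt4: not dominated.
Opt5: not dominated.
Opt6: dominated by Opt10 (price 24≤73, cargo 29≥22, fuel economy 31≥24, 0-60 4.9≤5.2).
Opt7: dominated by Opt4 (price 62≤66, cargo 49≥25, fuel economy 36≥33, 0-60 10.4≤10.4).
Opt8: not dominated.
Opt9: not dominated.
Opt10: not dominated (best price).
Opt11: not dominated (best fuel economy).
Opt12: not dominated (best cargo).
Pareto-optimal: Opt1, Opt2, Opt4, Opt5, Opt8, Opt9, Opt10, Opt11, Opt12 → 9.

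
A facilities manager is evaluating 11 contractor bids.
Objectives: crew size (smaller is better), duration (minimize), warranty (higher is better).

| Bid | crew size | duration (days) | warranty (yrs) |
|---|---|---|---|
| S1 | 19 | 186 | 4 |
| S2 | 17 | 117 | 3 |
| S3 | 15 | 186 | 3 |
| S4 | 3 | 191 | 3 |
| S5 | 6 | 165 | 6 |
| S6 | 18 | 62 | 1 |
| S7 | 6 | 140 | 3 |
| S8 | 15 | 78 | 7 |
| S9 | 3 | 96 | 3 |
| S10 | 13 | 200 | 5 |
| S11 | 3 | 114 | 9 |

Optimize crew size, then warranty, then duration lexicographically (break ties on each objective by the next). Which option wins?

First minimize crew size: best is 3, kept {S4, S9, S11}.
Then maximize warranty: best is 9, kept {S11}.

S11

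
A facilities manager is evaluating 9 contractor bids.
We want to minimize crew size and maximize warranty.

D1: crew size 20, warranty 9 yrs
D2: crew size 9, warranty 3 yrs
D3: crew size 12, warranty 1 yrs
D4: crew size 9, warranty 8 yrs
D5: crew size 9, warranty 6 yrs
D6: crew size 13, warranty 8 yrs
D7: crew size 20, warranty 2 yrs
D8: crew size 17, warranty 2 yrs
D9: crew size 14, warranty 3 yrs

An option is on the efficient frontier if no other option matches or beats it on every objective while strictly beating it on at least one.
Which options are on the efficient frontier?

D1: not dominated (best warranty).
D2: dominated by D4 (crew size 9≤9, warranty 8≥3).
D3: dominated by D2 (crew size 9≤12, warranty 3≥1).
D4: not dominated.
D5: dominated by D4 (crew size 9≤9, warranty 8≥6).
D6: dominated by D4 (crew size 9≤13, warranty 8≥8).
D7: dominated by D1 (crew size 20≤20, warranty 9≥2).
D8: dominated by D2 (crew size 9≤17, warranty 3≥2).
D9: dominated by D2 (crew size 9≤14, warranty 3≥3).

D1, D4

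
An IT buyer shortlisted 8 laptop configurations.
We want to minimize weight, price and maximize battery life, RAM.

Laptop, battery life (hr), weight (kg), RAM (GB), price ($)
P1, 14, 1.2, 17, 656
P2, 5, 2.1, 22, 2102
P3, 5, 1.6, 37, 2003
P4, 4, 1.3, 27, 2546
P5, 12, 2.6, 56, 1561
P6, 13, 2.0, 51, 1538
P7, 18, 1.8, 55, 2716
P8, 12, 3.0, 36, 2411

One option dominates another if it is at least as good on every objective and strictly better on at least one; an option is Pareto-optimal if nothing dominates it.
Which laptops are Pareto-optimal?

P1, P3, P4, P5, P6, P7

P1: not dominated (best weight).
P2: dominated by P3 (battery life 5≥5, weight 1.6≤2.1, RAM 37≥22, price 2003≤2102).
P3: not dominated.
P4: not dominated.
P5: not dominated (best RAM).
P6: not dominated.
P7: not dominated (best battery life).
P8: dominated by P5 (battery life 12≥12, weight 2.6≤3.0, RAM 56≥36, price 1561≤2411).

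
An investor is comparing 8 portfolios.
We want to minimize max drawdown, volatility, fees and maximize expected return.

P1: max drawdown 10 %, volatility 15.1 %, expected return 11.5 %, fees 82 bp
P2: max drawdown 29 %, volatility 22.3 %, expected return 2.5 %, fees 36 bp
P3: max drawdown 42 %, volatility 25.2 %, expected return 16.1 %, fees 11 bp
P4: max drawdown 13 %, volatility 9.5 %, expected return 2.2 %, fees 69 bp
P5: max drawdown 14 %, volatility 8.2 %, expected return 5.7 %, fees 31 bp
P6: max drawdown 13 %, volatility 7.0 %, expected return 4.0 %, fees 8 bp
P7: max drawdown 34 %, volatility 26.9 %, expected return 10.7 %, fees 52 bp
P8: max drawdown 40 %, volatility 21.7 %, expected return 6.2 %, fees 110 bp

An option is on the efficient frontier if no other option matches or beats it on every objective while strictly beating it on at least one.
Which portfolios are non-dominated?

P1: not dominated (best max drawdown).
P2: dominated by P5 (max drawdown 14≤29, volatility 8.2≤22.3, expected return 5.7≥2.5, fees 31≤36).
P3: not dominated (best expected return).
P4: dominated by P6 (max drawdown 13≤13, volatility 7.0≤9.5, expected return 4.0≥2.2, fees 8≤69).
P5: not dominated.
P6: not dominated (best volatility).
P7: not dominated.
P8: dominated by P1 (max drawdown 10≤40, volatility 15.1≤21.7, expected return 11.5≥6.2, fees 82≤110).

P1, P3, P5, P6, P7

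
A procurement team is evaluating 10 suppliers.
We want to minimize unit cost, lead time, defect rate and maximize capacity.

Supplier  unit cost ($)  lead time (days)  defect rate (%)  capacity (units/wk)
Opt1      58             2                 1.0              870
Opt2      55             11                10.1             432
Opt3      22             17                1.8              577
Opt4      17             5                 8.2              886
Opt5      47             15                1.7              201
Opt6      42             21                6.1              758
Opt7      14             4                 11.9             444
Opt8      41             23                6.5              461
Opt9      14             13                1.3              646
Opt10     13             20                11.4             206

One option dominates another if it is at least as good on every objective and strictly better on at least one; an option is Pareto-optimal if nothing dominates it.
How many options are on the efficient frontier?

6

Opt1: not dominated (best lead time).
Opt2: dominated by Opt4 (unit cost 17≤55, lead time 5≤11, defect rate 8.2≤10.1, capacity 886≥432).
Opt3: dominated by Opt9 (unit cost 14≤22, lead time 13≤17, defect rate 1.3≤1.8, capacity 646≥577).
Opt4: not dominated (best capacity).
Opt5: dominated by Opt9 (unit cost 14≤47, lead time 13≤15, defect rate 1.3≤1.7, capacity 646≥201).
Opt6: not dominated.
Opt7: not dominated.
Opt8: dominated by Opt3 (unit cost 22≤41, lead time 17≤23, defect rate 1.8≤6.5, capacity 577≥461).
Opt9: not dominated.
Opt10: not dominated (best unit cost).
Pareto-optimal: Opt1, Opt4, Opt6, Opt7, Opt9, Opt10 → 6.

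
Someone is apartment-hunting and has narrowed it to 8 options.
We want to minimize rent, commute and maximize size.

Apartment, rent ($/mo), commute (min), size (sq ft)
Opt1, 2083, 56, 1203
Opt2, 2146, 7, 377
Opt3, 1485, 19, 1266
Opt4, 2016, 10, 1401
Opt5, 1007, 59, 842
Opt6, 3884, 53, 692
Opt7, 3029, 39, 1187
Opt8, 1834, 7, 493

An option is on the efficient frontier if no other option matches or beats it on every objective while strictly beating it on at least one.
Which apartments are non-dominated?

Opt1: dominated by Opt3 (rent 1485≤2083, commute 19≤56, size 1266≥1203).
Opt2: dominated by Opt8 (rent 1834≤2146, commute 7≤7, size 493≥377).
Opt3: not dominated.
Opt4: not dominated (best size).
Opt5: not dominated (best rent).
Opt6: dominated by Opt3 (rent 1485≤3884, commute 19≤53, size 1266≥692).
Opt7: dominated by Opt3 (rent 1485≤3029, commute 19≤39, size 1266≥1187).
Opt8: not dominated.

Opt3, Opt4, Opt5, Opt8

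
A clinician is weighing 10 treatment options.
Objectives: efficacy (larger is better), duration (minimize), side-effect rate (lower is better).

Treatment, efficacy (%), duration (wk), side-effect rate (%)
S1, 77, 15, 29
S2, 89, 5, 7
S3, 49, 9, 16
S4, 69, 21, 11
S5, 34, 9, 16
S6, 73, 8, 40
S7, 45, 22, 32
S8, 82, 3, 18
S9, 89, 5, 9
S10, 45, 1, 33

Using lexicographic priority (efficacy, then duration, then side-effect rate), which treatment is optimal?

First maximize efficacy: best is 89, kept {S2, S9}.
Then minimize duration: best is 5, kept {S2, S9}.
Then minimize side-effect rate: best is 7, kept {S2}.

S2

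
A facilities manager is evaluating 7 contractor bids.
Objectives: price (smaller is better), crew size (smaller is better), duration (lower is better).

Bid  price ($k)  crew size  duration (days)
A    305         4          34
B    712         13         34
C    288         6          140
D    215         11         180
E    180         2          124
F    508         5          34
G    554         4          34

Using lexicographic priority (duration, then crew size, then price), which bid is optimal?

First minimize duration: best is 34, kept {A, B, F, G}.
Then minimize crew size: best is 4, kept {A, G}.
Then minimize price: best is 305, kept {A}.

A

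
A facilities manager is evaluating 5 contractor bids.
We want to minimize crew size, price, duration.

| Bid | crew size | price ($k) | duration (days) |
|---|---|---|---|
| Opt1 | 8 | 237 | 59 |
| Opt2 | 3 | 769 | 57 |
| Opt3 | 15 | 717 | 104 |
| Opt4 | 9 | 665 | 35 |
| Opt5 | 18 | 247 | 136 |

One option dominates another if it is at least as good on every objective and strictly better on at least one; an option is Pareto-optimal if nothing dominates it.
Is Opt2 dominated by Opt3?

Opt3 vs Opt2: Opt3 is worse on crew size (15 vs 3), so it does not dominate Opt2.

No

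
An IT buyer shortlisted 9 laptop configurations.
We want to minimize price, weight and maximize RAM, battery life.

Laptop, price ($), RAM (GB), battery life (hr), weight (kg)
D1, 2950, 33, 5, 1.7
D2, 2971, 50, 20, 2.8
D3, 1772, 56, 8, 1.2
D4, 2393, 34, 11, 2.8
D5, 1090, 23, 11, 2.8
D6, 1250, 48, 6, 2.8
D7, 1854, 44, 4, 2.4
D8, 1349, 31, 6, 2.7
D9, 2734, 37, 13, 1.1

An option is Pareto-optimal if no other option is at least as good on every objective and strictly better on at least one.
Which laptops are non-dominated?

D2, D3, D4, D5, D6, D8, D9

D1: dominated by D3 (price 1772≤2950, RAM 56≥33, battery life 8≥5, weight 1.2≤1.7).
D2: not dominated (best battery life).
D3: not dominated (best RAM).
D4: not dominated.
D5: not dominated (best price).
D6: not dominated.
D7: dominated by D3 (price 1772≤1854, RAM 56≥44, battery life 8≥4, weight 1.2≤2.4).
D8: not dominated.
D9: not dominated (best weight).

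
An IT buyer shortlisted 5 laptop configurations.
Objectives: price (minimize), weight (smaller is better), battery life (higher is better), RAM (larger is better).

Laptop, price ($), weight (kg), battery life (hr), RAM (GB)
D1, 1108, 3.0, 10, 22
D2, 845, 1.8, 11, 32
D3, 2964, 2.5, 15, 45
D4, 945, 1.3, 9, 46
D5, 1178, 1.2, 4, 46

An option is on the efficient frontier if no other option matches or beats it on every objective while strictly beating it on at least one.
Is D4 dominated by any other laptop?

No

D1: worse on price (1108 vs 945).
D2: worse on weight (1.8 vs 1.3).
D3: worse on price (2964 vs 945).
D5: worse on price (1178 vs 945).
No option is at least as good as D4 on every objective and strictly better on one.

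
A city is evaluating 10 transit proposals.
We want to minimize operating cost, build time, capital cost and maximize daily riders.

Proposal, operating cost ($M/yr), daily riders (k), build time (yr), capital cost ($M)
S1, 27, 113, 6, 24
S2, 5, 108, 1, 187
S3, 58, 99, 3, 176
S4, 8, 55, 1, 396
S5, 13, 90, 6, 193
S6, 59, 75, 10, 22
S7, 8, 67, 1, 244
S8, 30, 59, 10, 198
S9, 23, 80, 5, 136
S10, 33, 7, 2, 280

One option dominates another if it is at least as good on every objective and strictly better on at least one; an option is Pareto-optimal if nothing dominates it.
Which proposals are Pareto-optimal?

S1: not dominated (best daily riders).
S2: not dominated (best operating cost).
S3: not dominated.
S4: dominated by S2 (operating cost 5≤8, daily riders 108≥55, build time 1≤1, capital cost 187≤396).
S5: dominated by S2 (operating cost 5≤13, daily riders 108≥90, build time 1≤6, capital cost 187≤193).
S6: not dominated (best capital cost).
S7: dominated by S2 (operating cost 5≤8, daily riders 108≥67, build time 1≤1, capital cost 187≤244).
S8: dominated by S1 (operating cost 27≤30, daily riders 113≥59, build time 6≤10, capital cost 24≤198).
S9: not dominated.
S10: dominated by S2 (operating cost 5≤33, daily riders 108≥7, build time 1≤2, capital cost 187≤280).

S1, S2, S3, S6, S9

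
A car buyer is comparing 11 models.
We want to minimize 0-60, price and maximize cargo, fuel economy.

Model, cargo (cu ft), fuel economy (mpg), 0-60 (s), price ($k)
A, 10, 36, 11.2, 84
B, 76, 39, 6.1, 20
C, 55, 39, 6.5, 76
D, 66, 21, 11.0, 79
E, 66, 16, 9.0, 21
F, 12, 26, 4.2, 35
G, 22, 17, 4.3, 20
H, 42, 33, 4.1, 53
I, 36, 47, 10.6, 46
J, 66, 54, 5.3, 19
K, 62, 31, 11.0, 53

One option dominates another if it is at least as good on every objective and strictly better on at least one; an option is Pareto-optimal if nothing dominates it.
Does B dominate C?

B vs C: cargo 76≥55, fuel economy 39≥39, 0-60 6.1≤6.5, price 20≤76 — B is at least as good on every objective with at least one strict improvement.

Yes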